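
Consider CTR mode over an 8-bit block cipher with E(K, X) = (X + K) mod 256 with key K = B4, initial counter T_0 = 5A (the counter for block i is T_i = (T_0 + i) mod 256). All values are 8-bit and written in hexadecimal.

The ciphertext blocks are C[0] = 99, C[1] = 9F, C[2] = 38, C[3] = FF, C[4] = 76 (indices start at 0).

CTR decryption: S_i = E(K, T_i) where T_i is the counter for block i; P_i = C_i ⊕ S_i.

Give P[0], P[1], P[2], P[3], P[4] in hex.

P[0]: T = 5A, S = E(K, T) = 0E; 99 ⊕ 0E = 97.
P[1]: T = 5B, S = E(K, T) = 0F; 9F ⊕ 0F = 90.
P[2]: T = 5C, S = E(K, T) = 10; 38 ⊕ 10 = 28.
P[3]: T = 5D, S = E(K, T) = 11; FF ⊕ 11 = EE.
P[4]: T = 5E, S = E(K, T) = 12; 76 ⊕ 12 = 64.

P[0] = 97, P[1] = 90, P[2] = 28, P[3] = EE, P[4] = 64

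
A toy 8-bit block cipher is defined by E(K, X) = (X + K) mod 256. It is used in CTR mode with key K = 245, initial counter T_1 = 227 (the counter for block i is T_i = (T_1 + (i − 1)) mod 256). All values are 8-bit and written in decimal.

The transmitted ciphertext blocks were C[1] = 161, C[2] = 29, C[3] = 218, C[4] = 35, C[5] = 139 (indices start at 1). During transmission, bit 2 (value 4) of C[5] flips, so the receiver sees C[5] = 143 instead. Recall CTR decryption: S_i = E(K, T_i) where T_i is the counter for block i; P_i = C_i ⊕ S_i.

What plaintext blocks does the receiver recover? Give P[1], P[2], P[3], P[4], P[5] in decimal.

P[1] = 121, P[2] = 196, P[3] = 0, P[4] = 248, P[5] = 83

Only C[5] changed, to 143. In CTR, a change in C_i flips the same bit in P_i only; the keystream is unaffected. Decrypting the received ciphertext:
P[1]: T = 227, S = E(K, T) = 216; 161 ⊕ 216 = 121.
P[2]: T = 228, S = E(K, T) = 217; 29 ⊕ 217 = 196.
P[3]: T = 229, S = E(K, T) = 218; 218 ⊕ 218 = 0.
P[4]: T = 230, S = E(K, T) = 219; 35 ⊕ 219 = 248.
P[5]: T = 231, S = E(K, T) = 220; 143 ⊕ 220 = 83.
Blocks that differ from the original plaintext: P[5].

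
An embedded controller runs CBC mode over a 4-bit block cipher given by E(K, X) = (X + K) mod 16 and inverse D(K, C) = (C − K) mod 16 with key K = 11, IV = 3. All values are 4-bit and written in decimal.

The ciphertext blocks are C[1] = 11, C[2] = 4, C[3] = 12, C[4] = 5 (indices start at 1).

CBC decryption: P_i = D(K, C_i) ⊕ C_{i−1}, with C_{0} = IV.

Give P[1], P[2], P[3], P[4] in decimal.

P[1] = 3, P[2] = 2, P[3] = 5, P[4] = 6

P[1]: D(K, 11) = 0; 0 ⊕ 3 = 3.
P[2]: D(K, 4) = 9; 9 ⊕ 11 = 2.
P[3]: D(K, 12) = 1; 1 ⊕ 4 = 5.
P[4]: D(K, 5) = 10; 10 ⊕ 12 = 6.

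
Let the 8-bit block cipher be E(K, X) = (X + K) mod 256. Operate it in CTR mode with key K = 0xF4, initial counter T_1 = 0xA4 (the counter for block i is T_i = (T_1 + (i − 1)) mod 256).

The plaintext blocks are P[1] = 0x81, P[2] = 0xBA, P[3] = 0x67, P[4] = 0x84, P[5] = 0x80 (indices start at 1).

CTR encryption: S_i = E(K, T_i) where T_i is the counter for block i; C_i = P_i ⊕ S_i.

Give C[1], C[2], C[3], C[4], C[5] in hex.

C[1]: T = 0xA4, S = E(K, T) = 0x98; 0x81 ⊕ 0x98 = 0x19.
C[2]: T = 0xA5, S = E(K, T) = 0x99; 0xBA ⊕ 0x99 = 0x23.
C[3]: T = 0xA6, S = E(K, T) = 0x9A; 0x67 ⊕ 0x9A = 0xFD.
C[4]: T = 0xA7, S = E(K, T) = 0x9B; 0x84 ⊕ 0x9B = 0x1F.
C[5]: T = 0xA8, S = E(K, T) = 0x9C; 0x80 ⊕ 0x9C = 0x1C.

C[1] = 0x19, C[2] = 0x23, C[3] = 0xFD, C[4] = 0x1F, C[5] = 0x1C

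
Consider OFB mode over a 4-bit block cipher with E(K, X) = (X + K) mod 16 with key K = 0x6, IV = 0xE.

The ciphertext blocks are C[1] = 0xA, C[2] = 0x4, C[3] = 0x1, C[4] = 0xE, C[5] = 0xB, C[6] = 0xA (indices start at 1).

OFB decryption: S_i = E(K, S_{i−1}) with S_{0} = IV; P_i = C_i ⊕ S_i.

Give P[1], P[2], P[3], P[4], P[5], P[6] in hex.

P[1]: S = E(K, 0xE) = 0x4; 0xA ⊕ 0x4 = 0xE.
P[2]: S = E(K, 0x4) = 0xA; 0x4 ⊕ 0xA = 0xE.
P[3]: S = E(K, 0xA) = 0x0; 0x1 ⊕ 0x0 = 0x1.
P[4]: S = E(K, 0x0) = 0x6; 0xE ⊕ 0x6 = 0x8.
P[5]: S = E(K, 0x6) = 0xC; 0xB ⊕ 0xC = 0x7.
P[6]: S = E(K, 0xC) = 0x2; 0xA ⊕ 0x2 = 0x8.

P[1] = 0xE, P[2] = 0xE, P[3] = 0x1, P[4] = 0x8, P[5] = 0x7, P[6] = 0x8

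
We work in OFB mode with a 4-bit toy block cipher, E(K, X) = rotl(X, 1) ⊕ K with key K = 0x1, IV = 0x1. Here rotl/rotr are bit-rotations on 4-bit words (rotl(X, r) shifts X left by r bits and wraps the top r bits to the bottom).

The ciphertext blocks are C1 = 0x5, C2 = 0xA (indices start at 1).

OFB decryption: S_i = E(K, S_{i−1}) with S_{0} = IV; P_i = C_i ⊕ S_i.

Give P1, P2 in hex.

P1 = 0x6, P2 = 0xD

P1: S = E(K, 0x1) = 0x3; 0x5 ⊕ 0x3 = 0x6.
P2: S = E(K, 0x3) = 0x7; 0xA ⊕ 0x7 = 0xD.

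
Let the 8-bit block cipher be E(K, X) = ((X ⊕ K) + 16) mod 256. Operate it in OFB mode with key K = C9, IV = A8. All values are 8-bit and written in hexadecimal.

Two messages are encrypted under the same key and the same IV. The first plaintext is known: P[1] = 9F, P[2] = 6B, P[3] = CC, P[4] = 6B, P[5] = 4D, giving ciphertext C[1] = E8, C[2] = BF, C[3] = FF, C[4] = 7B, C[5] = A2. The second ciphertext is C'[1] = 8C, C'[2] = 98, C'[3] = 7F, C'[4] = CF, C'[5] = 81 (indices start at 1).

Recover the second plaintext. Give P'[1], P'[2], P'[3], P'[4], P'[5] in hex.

P'[1] = FB, P'[2] = 4C, P'[3] = 4C, P'[4] = DF, P'[5] = 6E

In OFB with a reused IV, both messages share the same keystream S_i, so C_i ⊕ C'_i = P_i ⊕ P'_i and thus P'_i = P_i ⊕ C_i ⊕ C'_i.
P'[1]: 9F ⊕ E8 ⊕ 8C = FB.
P'[2]: 6B ⊕ BF ⊕ 98 = 4C.
P'[3]: CC ⊕ FF ⊕ 7F = 4C.
P'[4]: 6B ⊕ 7B ⊕ CF = DF.
P'[5]: 4D ⊕ A2 ⊕ 81 = 6E.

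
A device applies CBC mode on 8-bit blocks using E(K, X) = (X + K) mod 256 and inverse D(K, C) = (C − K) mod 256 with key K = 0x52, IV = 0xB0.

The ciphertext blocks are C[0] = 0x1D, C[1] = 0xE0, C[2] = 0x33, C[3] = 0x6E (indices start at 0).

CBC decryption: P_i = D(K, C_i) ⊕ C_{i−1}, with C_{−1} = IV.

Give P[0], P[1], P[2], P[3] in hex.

P[0] = 0x7B, P[1] = 0x93, P[2] = 0x01, P[3] = 0x2F

P[0]: D(K, 0x1D) = 0xCB; 0xCB ⊕ 0xB0 = 0x7B.
P[1]: D(K, 0xE0) = 0x8E; 0x8E ⊕ 0x1D = 0x93.
P[2]: D(K, 0x33) = 0xE1; 0xE1 ⊕ 0xE0 = 0x01.
P[3]: D(K, 0x6E) = 0x1C; 0x1C ⊕ 0x33 = 0x2F.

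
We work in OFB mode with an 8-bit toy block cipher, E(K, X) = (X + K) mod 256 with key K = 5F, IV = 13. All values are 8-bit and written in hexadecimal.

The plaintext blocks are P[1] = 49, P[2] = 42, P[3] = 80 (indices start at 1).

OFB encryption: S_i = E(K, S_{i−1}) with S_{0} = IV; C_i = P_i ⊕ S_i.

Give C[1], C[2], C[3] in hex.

C[1]: S = E(K, 13) = 72; 49 ⊕ 72 = 3B.
C[2]: S = E(K, 72) = D1; 42 ⊕ D1 = 93.
C[3]: S = E(K, D1) = 30; 80 ⊕ 30 = B0.

C[1] = 3B, C[2] = 93, C[3] = B0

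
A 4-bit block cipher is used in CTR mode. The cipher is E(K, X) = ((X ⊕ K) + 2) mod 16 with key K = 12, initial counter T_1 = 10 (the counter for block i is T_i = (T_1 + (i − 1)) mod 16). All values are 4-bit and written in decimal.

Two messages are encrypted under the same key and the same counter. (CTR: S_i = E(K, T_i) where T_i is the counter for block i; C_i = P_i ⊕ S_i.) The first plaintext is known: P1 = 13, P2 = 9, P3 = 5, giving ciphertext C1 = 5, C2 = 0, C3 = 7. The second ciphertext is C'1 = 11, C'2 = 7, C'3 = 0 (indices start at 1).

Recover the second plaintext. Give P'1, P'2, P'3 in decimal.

P'1 = 3, P'2 = 14, P'3 = 2

In CTR with a reused counter, both messages share the same keystream S_i, so C_i ⊕ C'_i = P_i ⊕ P'_i and thus P'_i = P_i ⊕ C_i ⊕ C'_i.
P'1: 13 ⊕ 5 ⊕ 11 = 3.
P'2: 9 ⊕ 0 ⊕ 7 = 14.
P'3: 5 ⊕ 7 ⊕ 0 = 2.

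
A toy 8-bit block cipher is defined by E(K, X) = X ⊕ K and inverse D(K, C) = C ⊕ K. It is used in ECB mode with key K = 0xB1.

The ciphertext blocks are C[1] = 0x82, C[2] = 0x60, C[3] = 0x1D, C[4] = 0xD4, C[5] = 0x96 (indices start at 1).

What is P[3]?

P[3] = 0xAC

ECB decryption: P_i = D(K, C_i).
P[3]: D(K, 0x1D) = 0xAC.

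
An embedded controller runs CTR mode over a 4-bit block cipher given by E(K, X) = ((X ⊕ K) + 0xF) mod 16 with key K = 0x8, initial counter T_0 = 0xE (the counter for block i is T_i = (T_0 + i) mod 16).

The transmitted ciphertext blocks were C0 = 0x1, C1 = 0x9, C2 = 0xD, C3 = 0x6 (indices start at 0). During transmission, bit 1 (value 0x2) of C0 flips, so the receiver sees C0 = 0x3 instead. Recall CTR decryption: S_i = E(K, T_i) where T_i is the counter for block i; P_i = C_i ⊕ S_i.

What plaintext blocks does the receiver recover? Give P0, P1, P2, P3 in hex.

Only C0 changed, to 0x3. In CTR, a change in C_i flips the same bit in P_i only; the keystream is unaffected. Decrypting the received ciphertext:
P0: T = 0xE, S = E(K, T) = 0x5; 0x3 ⊕ 0x5 = 0x6.
P1: T = 0xF, S = E(K, T) = 0x6; 0x9 ⊕ 0x6 = 0xF.
P2: T = 0x0, S = E(K, T) = 0x7; 0xD ⊕ 0x7 = 0xA.
P3: T = 0x1, S = E(K, T) = 0x8; 0x6 ⊕ 0x8 = 0xE.
Blocks that differ from the original plaintext: P0.

P0 = 0x6, P1 = 0xF, P2 = 0xA, P3 = 0xE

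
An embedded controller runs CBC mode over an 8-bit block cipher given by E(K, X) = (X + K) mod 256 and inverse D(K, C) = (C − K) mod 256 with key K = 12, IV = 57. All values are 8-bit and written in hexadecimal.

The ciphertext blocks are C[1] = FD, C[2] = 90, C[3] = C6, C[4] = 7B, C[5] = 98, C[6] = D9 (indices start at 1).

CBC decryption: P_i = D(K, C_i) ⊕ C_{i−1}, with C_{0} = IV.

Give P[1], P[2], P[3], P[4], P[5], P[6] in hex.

P[1]: D(K, FD) = EB; EB ⊕ 57 = BC.
P[2]: D(K, 90) = 7E; 7E ⊕ FD = 83.
P[3]: D(K, C6) = B4; B4 ⊕ 90 = 24.
P[4]: D(K, 7B) = 69; 69 ⊕ C6 = AF.
P[5]: D(K, 98) = 86; 86 ⊕ 7B = FD.
P[6]: D(K, D9) = C7; C7 ⊕ 98 = 5F.

P[1] = BC, P[2] = 83, P[3] = 24, P[4] = AF, P[5] = FD, P[6] = 5F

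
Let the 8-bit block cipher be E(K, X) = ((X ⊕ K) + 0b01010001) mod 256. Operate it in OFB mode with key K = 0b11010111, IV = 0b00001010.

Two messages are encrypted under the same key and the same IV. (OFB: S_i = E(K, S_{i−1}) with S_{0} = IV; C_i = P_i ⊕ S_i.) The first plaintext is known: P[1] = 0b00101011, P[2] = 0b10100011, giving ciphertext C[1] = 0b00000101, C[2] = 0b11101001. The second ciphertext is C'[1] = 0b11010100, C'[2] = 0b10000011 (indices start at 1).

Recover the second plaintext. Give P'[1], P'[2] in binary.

P'[1] = 0b11111010, P'[2] = 0b11001001

In OFB with a reused IV, both messages share the same keystream S_i, so C_i ⊕ C'_i = P_i ⊕ P'_i and thus P'_i = P_i ⊕ C_i ⊕ C'_i.
P'[1]: 0b00101011 ⊕ 0b00000101 ⊕ 0b11010100 = 0b11111010.
P'[2]: 0b10100011 ⊕ 0b11101001 ⊕ 0b10000011 = 0b11001001.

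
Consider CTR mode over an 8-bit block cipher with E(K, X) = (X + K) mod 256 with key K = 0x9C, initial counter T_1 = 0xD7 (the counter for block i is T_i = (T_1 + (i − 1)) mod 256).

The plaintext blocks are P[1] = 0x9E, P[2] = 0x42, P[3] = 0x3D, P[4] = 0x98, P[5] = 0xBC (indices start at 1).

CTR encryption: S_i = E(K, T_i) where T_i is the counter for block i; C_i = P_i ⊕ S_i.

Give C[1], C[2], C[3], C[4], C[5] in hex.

C[1] = 0xED, C[2] = 0x36, C[3] = 0x48, C[4] = 0xEE, C[5] = 0xCB

C[1]: T = 0xD7, S = E(K, T) = 0x73; 0x9E ⊕ 0x73 = 0xED.
C[2]: T = 0xD8, S = E(K, T) = 0x74; 0x42 ⊕ 0x74 = 0x36.
C[3]: T = 0xD9, S = E(K, T) = 0x75; 0x3D ⊕ 0x75 = 0x48.
C[4]: T = 0xDA, S = E(K, T) = 0x76; 0x98 ⊕ 0x76 = 0xEE.
C[5]: T = 0xDB, S = E(K, T) = 0x77; 0xBC ⊕ 0x77 = 0xCB.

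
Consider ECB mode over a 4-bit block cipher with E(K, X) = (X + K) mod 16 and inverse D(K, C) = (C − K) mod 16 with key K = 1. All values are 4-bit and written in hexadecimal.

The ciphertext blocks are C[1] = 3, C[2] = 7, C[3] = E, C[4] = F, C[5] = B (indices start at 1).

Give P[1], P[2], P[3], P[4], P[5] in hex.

ECB decryption: P_i = D(K, C_i).
P[1]: D(K, 3) = 2.
P[2]: D(K, 7) = 6.
P[3]: D(K, E) = D.
P[4]: D(K, F) = E.
P[5]: D(K, B) = A.

P[1] = 2, P[2] = 6, P[3] = D, P[4] = E, P[5] = A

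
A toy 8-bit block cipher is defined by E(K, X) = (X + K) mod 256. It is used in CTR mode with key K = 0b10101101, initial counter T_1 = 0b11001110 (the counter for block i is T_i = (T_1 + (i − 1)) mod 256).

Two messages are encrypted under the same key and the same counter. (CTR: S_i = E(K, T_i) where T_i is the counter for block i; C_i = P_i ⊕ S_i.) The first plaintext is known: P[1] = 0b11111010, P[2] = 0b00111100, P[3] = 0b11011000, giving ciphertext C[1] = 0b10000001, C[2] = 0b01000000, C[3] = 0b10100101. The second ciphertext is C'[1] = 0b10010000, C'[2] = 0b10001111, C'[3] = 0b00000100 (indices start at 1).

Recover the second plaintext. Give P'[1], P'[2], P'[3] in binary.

In CTR with a reused counter, both messages share the same keystream S_i, so C_i ⊕ C'_i = P_i ⊕ P'_i and thus P'_i = P_i ⊕ C_i ⊕ C'_i.
P'[1]: 0b11111010 ⊕ 0b10000001 ⊕ 0b10010000 = 0b11101011.
P'[2]: 0b00111100 ⊕ 0b01000000 ⊕ 0b10001111 = 0b11110011.
P'[3]: 0b11011000 ⊕ 0b10100101 ⊕ 0b00000100 = 0b01111001.

P'[1] = 0b11101011, P'[2] = 0b11110011, P'[3] = 0b01111001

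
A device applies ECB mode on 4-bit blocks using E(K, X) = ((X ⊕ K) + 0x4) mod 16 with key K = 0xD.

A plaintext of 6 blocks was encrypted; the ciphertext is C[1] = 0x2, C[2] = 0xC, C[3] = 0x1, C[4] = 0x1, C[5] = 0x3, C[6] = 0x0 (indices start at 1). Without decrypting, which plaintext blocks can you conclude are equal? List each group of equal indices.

P[3] = P[4]

ECB encrypts each block independently with the same key, so equal ciphertext blocks imply equal plaintext blocks.
C[3] = C[4] = 0x1, so P[3] = P[4].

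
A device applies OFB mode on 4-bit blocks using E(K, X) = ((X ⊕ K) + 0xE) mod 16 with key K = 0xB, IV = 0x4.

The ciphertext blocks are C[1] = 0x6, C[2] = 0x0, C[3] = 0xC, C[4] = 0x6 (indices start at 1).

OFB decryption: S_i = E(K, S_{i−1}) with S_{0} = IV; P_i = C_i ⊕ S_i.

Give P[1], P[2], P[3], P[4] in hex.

P[1]: S = E(K, 0x4) = 0xD; 0x6 ⊕ 0xD = 0xB.
P[2]: S = E(K, 0xD) = 0x4; 0x0 ⊕ 0x4 = 0x4.
P[3]: S = E(K, 0x4) = 0xD; 0xC ⊕ 0xD = 0x1.
P[4]: S = E(K, 0xD) = 0x4; 0x6 ⊕ 0x4 = 0x2.

P[1] = 0xB, P[2] = 0x4, P[3] = 0x1, P[4] = 0x2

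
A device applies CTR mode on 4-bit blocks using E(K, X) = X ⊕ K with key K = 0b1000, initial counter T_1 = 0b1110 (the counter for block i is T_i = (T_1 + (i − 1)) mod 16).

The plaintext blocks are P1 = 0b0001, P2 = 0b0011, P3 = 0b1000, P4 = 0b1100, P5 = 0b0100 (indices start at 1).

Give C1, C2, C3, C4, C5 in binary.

CTR encryption: S_i = E(K, T_i) where T_i is the counter for block i; C_i = P_i ⊕ S_i.
C1: T = 0b1110, S = E(K, T) = 0b0110; 0b0001 ⊕ 0b0110 = 0b0111.
C2: T = 0b1111, S = E(K, T) = 0b0111; 0b0011 ⊕ 0b0111 = 0b0100.
C3: T = 0b0000, S = E(K, T) = 0b1000; 0b1000 ⊕ 0b1000 = 0b0000.
C4: T = 0b0001, S = E(K, T) = 0b1001; 0b1100 ⊕ 0b1001 = 0b0101.
C5: T = 0b0010, S = E(K, T) = 0b1010; 0b0100 ⊕ 0b1010 = 0b1110.

C1 = 0b0111, C2 = 0b0100, C3 = 0b0000, C4 = 0b0101, C5 = 0b1110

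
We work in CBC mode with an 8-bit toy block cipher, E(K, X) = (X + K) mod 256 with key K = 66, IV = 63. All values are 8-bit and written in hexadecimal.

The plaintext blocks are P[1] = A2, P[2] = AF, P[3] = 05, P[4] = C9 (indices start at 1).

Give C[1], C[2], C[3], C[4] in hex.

CBC encryption: C_i = E(K, P_i ⊕ C_{i−1}), with C_{0} = IV.
C[1]: P[1] ⊕ 63 = C1; E(K, C1) = 27.
C[2]: P[2] ⊕ 27 = 88; E(K, 88) = EE.
C[3]: P[3] ⊕ EE = EB; E(K, EB) = 51.
C[4]: P[4] ⊕ 51 = 98; E(K, 98) = FE.

C[1] = 27, C[2] = EE, C[3] = 51, C[4] = FE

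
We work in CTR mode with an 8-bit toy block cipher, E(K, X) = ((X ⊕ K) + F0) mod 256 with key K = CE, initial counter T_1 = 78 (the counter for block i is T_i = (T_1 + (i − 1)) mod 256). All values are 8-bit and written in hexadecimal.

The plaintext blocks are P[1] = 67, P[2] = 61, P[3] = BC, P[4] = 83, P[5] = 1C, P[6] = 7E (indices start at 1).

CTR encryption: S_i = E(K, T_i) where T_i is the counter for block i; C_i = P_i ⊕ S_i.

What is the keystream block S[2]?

A7

C[1]: T = 78, S = E(K, T) = A6; 67 ⊕ A6 = C1.
C[2]: T = 79, S = E(K, T) = A7; 61 ⊕ A7 = C6.
So S[2] = A7.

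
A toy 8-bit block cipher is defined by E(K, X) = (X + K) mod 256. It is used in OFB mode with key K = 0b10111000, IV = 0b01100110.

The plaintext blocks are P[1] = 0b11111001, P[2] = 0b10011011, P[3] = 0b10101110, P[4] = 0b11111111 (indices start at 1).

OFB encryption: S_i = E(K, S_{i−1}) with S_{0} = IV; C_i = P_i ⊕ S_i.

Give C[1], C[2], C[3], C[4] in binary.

C[1] = 0b11100111, C[2] = 0b01001101, C[3] = 0b00100000, C[4] = 0b10111001

C[1]: S = E(K, 0b01100110) = 0b00011110; 0b11111001 ⊕ 0b00011110 = 0b11100111.
C[2]: S = E(K, 0b00011110) = 0b11010110; 0b10011011 ⊕ 0b11010110 = 0b01001101.
C[3]: S = E(K, 0b11010110) = 0b10001110; 0b10101110 ⊕ 0b10001110 = 0b00100000.
C[4]: S = E(K, 0b10001110) = 0b01000110; 0b11111111 ⊕ 0b01000110 = 0b10111001.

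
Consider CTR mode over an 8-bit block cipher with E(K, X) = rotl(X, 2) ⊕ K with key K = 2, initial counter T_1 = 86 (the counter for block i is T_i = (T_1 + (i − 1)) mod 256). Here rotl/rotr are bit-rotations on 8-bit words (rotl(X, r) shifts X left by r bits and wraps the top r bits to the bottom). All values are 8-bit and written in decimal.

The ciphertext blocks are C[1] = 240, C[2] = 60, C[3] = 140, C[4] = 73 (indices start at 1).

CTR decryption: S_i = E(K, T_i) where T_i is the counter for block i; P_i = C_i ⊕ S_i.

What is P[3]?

P[3] = 239

P[3]: T = 88, S = E(K, T) = 99; 140 ⊕ 99 = 239.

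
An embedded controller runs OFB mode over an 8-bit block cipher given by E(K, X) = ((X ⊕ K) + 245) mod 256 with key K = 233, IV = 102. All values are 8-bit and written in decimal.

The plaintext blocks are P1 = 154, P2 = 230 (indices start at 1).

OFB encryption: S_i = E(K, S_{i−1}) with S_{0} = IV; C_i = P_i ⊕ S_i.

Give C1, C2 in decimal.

C1 = 30, C2 = 132

C1: S = E(K, 102) = 132; 154 ⊕ 132 = 30.
C2: S = E(K, 132) = 98; 230 ⊕ 98 = 132.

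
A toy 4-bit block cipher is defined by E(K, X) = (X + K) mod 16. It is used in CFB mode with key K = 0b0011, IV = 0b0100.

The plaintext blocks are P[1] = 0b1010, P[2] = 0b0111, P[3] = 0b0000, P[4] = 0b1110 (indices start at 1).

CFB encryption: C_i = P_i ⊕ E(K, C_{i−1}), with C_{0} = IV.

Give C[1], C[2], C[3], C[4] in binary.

C[1]: E(K, 0b0100) = 0b0111; 0b1010 ⊕ 0b0111 = 0b1101.
C[2]: E(K, 0b1101) = 0b0000; 0b0111 ⊕ 0b0000 = 0b0111.
C[3]: E(K, 0b0111) = 0b1010; 0b0000 ⊕ 0b1010 = 0b1010.
C[4]: E(K, 0b1010) = 0b1101; 0b1110 ⊕ 0b1101 = 0b0011.

C[1] = 0b1101, C[2] = 0b0111, C[3] = 0b1010, C[4] = 0b0011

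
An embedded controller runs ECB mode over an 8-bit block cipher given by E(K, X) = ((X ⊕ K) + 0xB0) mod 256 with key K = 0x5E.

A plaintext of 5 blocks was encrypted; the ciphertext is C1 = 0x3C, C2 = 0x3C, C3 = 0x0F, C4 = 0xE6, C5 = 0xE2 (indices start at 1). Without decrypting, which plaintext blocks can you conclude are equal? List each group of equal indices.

P1 = P2

ECB encrypts each block independently with the same key, so equal ciphertext blocks imply equal plaintext blocks.
C1 = C2 = 0x3C, so P1 = P2.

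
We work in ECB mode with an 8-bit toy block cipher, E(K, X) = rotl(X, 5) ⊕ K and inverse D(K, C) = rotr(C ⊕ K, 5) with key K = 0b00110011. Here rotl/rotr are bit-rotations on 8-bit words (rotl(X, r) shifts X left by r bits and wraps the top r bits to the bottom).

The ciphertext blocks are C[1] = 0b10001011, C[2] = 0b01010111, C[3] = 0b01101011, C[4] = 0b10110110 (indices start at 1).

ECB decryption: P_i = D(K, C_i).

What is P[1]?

P[1] = 0b11000101

P[1]: D(K, 0b10001011) = 0b11000101.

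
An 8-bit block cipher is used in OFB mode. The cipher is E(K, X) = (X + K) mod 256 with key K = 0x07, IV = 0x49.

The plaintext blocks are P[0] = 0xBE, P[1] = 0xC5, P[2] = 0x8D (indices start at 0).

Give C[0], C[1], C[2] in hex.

OFB encryption: S_i = E(K, S_{i−1}) with S_{−1} = IV; C_i = P_i ⊕ S_i.
C[0]: S = E(K, 0x49) = 0x50; 0xBE ⊕ 0x50 = 0xEE.
C[1]: S = E(K, 0x50) = 0x57; 0xC5 ⊕ 0x57 = 0x92.
C[2]: S = E(K, 0x57) = 0x5E; 0x8D ⊕ 0x5E = 0xD3.

C[0] = 0xEE, C[1] = 0x92, C[2] = 0xD3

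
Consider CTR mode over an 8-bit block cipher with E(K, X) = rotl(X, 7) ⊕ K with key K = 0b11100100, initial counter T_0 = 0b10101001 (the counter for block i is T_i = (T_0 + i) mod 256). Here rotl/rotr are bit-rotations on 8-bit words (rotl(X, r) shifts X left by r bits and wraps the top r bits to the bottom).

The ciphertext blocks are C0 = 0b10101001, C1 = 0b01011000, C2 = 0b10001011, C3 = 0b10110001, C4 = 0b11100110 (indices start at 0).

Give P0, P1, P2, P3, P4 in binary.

CTR decryption: S_i = E(K, T_i) where T_i is the counter for block i; P_i = C_i ⊕ S_i.
P0: T = 0b10101001, S = E(K, T) = 0b00110000; 0b10101001 ⊕ 0b00110000 = 0b10011001.
P1: T = 0b10101010, S = E(K, T) = 0b10110001; 0b01011000 ⊕ 0b10110001 = 0b11101001.
P2: T = 0b10101011, S = E(K, T) = 0b00110001; 0b10001011 ⊕ 0b00110001 = 0b10111010.
P3: T = 0b10101100, S = E(K, T) = 0b10110010; 0b10110001 ⊕ 0b10110010 = 0b00000011.
P4: T = 0b10101101, S = E(K, T) = 0b00110010; 0b11100110 ⊕ 0b00110010 = 0b11010100.

P0 = 0b10011001, P1 = 0b11101001, P2 = 0b10111010, P3 = 0b00000011, P4 = 0b11010100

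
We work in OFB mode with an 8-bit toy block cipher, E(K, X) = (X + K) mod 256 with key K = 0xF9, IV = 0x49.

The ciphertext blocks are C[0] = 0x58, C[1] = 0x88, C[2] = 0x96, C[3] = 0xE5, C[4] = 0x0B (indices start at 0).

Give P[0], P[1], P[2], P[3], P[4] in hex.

OFB decryption: S_i = E(K, S_{i−1}) with S_{−1} = IV; P_i = C_i ⊕ S_i.
P[0]: S = E(K, 0x49) = 0x42; 0x58 ⊕ 0x42 = 0x1A.
P[1]: S = E(K, 0x42) = 0x3B; 0x88 ⊕ 0x3B = 0xB3.
P[2]: S = E(K, 0x3B) = 0x34; 0x96 ⊕ 0x34 = 0xA2.
P[3]: S = E(K, 0x34) = 0x2D; 0xE5 ⊕ 0x2D = 0xC8.
P[4]: S = E(K, 0x2D) = 0x26; 0x0B ⊕ 0x26 = 0x2D.

P[0] = 0x1A, P[1] = 0xB3, P[2] = 0xA2, P[3] = 0xC8, P[4] = 0x2D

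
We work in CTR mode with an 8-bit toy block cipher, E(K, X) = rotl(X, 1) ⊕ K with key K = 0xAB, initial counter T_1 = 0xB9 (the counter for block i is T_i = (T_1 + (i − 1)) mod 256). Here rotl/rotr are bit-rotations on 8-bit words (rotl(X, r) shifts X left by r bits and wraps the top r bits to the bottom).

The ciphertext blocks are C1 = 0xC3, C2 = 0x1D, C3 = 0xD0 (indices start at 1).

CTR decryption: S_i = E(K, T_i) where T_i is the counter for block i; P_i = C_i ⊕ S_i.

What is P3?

P3: T = 0xBB, S = E(K, T) = 0xDC; 0xD0 ⊕ 0xDC = 0x0C.

P3 = 0x0C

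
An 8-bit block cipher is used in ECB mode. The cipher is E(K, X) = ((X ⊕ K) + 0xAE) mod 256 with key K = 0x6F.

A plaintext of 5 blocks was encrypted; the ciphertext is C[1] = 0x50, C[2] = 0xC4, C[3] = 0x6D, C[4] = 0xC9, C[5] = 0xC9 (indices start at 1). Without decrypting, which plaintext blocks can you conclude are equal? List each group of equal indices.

P[4] = P[5]

ECB encrypts each block independently with the same key, so equal ciphertext blocks imply equal plaintext blocks.
C[4] = C[5] = 0xC9, so P[4] = P[5].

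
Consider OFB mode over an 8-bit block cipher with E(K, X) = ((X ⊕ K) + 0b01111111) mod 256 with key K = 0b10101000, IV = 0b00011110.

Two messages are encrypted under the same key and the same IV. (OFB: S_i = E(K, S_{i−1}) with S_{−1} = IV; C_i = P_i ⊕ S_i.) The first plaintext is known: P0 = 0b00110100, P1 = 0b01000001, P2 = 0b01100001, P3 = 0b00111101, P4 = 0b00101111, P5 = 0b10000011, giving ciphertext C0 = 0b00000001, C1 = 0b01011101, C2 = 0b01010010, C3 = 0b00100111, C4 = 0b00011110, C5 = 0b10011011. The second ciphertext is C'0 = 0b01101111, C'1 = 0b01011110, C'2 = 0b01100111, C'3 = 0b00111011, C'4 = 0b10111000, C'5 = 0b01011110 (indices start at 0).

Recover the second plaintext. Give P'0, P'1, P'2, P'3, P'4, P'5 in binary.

P'0 = 0b01011010, P'1 = 0b01000010, P'2 = 0b01010100, P'3 = 0b00100001, P'4 = 0b10001001, P'5 = 0b01000110

In OFB with a reused IV, both messages share the same keystream S_i, so C_i ⊕ C'_i = P_i ⊕ P'_i and thus P'_i = P_i ⊕ C_i ⊕ C'_i.
P'0: 0b00110100 ⊕ 0b00000001 ⊕ 0b01101111 = 0b01011010.
P'1: 0b01000001 ⊕ 0b01011101 ⊕ 0b01011110 = 0b01000010.
P'2: 0b01100001 ⊕ 0b01010010 ⊕ 0b01100111 = 0b01010100.
P'3: 0b00111101 ⊕ 0b00100111 ⊕ 0b00111011 = 0b00100001.
P'4: 0b00101111 ⊕ 0b00011110 ⊕ 0b10111000 = 0b10001001.
P'5: 0b10000011 ⊕ 0b10011011 ⊕ 0b01011110 = 0b01000110.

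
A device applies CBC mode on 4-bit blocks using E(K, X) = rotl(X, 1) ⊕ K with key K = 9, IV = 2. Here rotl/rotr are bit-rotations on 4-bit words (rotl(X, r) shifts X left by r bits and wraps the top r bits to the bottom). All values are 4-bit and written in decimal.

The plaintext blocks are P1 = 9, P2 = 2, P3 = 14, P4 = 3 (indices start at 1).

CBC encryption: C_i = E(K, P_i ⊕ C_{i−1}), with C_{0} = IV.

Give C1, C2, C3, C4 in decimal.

C1: P1 ⊕ 2 = 11; E(K, 11) = 14.
C2: P2 ⊕ 14 = 12; E(K, 12) = 0.
C3: P3 ⊕ 0 = 14; E(K, 14) = 4.
C4: P4 ⊕ 4 = 7; E(K, 7) = 7.

C1 = 14, C2 = 0, C3 = 4, C4 = 7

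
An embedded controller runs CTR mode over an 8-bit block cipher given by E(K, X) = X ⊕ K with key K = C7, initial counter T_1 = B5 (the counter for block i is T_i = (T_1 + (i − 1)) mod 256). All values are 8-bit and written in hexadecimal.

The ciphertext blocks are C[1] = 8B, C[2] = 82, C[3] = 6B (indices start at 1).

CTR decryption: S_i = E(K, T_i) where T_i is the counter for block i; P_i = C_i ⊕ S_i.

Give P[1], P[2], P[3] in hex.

P[1]: T = B5, S = E(K, T) = 72; 8B ⊕ 72 = F9.
P[2]: T = B6, S = E(K, T) = 71; 82 ⊕ 71 = F3.
P[3]: T = B7, S = E(K, T) = 70; 6B ⊕ 70 = 1B.

P[1] = F9, P[2] = F3, P[3] = 1B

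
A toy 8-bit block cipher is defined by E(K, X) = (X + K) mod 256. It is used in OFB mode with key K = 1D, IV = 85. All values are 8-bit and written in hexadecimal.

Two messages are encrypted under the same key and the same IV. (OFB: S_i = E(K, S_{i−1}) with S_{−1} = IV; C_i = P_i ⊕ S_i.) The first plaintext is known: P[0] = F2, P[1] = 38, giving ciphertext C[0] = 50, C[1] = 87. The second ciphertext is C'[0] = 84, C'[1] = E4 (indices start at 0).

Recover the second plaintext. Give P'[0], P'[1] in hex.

P'[0] = 26, P'[1] = 5B

In OFB with a reused IV, both messages share the same keystream S_i, so C_i ⊕ C'_i = P_i ⊕ P'_i and thus P'_i = P_i ⊕ C_i ⊕ C'_i.
P'[0]: F2 ⊕ 50 ⊕ 84 = 26.
P'[1]: 38 ⊕ 87 ⊕ E4 = 5B.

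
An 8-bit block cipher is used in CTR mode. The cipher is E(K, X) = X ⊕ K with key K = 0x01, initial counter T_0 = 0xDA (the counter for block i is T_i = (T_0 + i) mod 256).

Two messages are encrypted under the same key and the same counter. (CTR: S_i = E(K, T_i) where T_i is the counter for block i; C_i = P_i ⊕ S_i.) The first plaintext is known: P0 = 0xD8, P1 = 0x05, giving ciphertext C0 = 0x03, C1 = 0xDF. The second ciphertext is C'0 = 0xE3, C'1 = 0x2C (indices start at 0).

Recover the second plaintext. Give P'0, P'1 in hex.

In CTR with a reused counter, both messages share the same keystream S_i, so C_i ⊕ C'_i = P_i ⊕ P'_i and thus P'_i = P_i ⊕ C_i ⊕ C'_i.
P'0: 0xD8 ⊕ 0x03 ⊕ 0xE3 = 0x38.
P'1: 0x05 ⊕ 0xDF ⊕ 0x2C = 0xF6.

P'0 = 0x38, P'1 = 0xF6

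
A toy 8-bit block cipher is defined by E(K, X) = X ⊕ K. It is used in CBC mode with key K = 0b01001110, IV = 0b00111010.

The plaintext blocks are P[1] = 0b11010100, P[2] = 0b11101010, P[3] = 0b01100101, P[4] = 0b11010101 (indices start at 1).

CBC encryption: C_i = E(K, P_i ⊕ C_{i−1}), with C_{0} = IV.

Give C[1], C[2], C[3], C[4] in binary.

C[1] = 0b10100000, C[2] = 0b00000100, C[3] = 0b00101111, C[4] = 0b10110100

C[1]: P[1] ⊕ 0b00111010 = 0b11101110; E(K, 0b11101110) = 0b10100000.
C[2]: P[2] ⊕ 0b10100000 = 0b01001010; E(K, 0b01001010) = 0b00000100.
C[3]: P[3] ⊕ 0b00000100 = 0b01100001; E(K, 0b01100001) = 0b00101111.
C[4]: P[4] ⊕ 0b00101111 = 0b11111010; E(K, 0b11111010) = 0b10110100.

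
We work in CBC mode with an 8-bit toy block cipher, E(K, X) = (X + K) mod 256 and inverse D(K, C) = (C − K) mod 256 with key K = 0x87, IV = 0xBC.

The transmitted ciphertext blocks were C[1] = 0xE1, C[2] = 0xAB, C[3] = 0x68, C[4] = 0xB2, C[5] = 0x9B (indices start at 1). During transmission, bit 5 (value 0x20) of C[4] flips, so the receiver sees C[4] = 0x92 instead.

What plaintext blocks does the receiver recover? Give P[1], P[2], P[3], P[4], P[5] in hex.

P[1] = 0xE6, P[2] = 0xC5, P[3] = 0x4A, P[4] = 0x63, P[5] = 0x86

CBC decryption: P_i = D(K, C_i) ⊕ C_{i−1}, with C_{0} = IV.
Only C[4] changed, to 0x92. In CBC, a change in C_i garbles P_i and flips the same bit in P_{i+1}. Decrypting the received ciphertext:
P[1]: D(K, 0xE1) = 0x5A; 0x5A ⊕ 0xBC = 0xE6.
P[2]: D(K, 0xAB) = 0x24; 0x24 ⊕ 0xE1 = 0xC5.
P[3]: D(K, 0x68) = 0xE1; 0xE1 ⊕ 0xAB = 0x4A.
P[4]: D(K, 0x92) = 0x0B; 0x0B ⊕ 0x68 = 0x63.
P[5]: D(K, 0x9B) = 0x14; 0x14 ⊕ 0x92 = 0x86.
Blocks that differ from the original plaintext: P[4], P[5].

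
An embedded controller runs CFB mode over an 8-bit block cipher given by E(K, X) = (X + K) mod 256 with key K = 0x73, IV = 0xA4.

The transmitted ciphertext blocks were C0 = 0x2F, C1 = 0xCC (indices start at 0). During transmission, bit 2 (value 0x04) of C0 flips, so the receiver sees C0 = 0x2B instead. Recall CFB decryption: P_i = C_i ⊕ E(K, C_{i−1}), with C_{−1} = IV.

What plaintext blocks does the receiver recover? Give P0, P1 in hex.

P0 = 0x3C, P1 = 0x52

Only C0 changed, to 0x2B. In CFB, a change in C_i flips the same bit in P_i and garbles P_{i+1}. Decrypting the received ciphertext:
P0: E(K, 0xA4) = 0x17; 0x2B ⊕ 0x17 = 0x3C.
P1: E(K, 0x2B) = 0x9E; 0xCC ⊕ 0x9E = 0x52.
Blocks that differ from the original plaintext: P0, P1.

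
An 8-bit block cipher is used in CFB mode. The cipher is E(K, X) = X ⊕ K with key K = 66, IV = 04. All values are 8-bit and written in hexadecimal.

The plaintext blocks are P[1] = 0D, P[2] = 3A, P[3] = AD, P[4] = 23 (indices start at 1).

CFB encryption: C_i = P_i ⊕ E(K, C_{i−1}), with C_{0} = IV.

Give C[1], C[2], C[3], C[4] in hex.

C[1]: E(K, 04) = 62; 0D ⊕ 62 = 6F.
C[2]: E(K, 6F) = 09; 3A ⊕ 09 = 33.
C[3]: E(K, 33) = 55; AD ⊕ 55 = F8.
C[4]: E(K, F8) = 9E; 23 ⊕ 9E = BD.

C[1] = 6F, C[2] = 33, C[3] = F8, C[4] = BD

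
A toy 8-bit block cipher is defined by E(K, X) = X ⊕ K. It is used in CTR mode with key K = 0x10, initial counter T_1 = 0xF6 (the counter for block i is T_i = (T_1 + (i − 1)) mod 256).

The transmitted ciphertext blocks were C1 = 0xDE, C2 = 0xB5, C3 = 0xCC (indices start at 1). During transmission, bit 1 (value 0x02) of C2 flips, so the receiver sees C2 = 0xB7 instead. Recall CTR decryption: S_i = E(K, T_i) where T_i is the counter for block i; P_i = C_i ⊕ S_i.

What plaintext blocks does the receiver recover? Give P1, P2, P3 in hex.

P1 = 0x38, P2 = 0x50, P3 = 0x24

Only C2 changed, to 0xB7. In CTR, a change in C_i flips the same bit in P_i only; the keystream is unaffected. Decrypting the received ciphertext:
P1: T = 0xF6, S = E(K, T) = 0xE6; 0xDE ⊕ 0xE6 = 0x38.
P2: T = 0xF7, S = E(K, T) = 0xE7; 0xB7 ⊕ 0xE7 = 0x50.
P3: T = 0xF8, S = E(K, T) = 0xE8; 0xCC ⊕ 0xE8 = 0x24.
Blocks that differ from the original plaintext: P2.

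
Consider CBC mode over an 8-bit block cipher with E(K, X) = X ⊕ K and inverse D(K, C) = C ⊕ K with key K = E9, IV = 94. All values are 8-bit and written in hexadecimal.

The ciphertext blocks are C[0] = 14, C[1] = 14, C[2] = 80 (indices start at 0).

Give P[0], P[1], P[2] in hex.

CBC decryption: P_i = D(K, C_i) ⊕ C_{i−1}, with C_{−1} = IV.
P[0]: D(K, 14) = FD; FD ⊕ 94 = 69.
P[1]: D(K, 14) = FD; FD ⊕ 14 = E9.
P[2]: D(K, 80) = 69; 69 ⊕ 14 = 7D.

P[0] = 69, P[1] = E9, P[2] = 7D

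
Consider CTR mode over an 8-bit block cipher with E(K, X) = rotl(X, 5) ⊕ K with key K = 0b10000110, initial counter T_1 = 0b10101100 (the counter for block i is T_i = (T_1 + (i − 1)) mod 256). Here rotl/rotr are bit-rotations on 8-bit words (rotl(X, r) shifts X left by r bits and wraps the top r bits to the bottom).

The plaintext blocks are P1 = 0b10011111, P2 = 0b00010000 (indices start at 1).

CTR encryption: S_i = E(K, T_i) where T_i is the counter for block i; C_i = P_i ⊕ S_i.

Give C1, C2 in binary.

C1: T = 0b10101100, S = E(K, T) = 0b00010011; 0b10011111 ⊕ 0b00010011 = 0b10001100.
C2: T = 0b10101101, S = E(K, T) = 0b00110011; 0b00010000 ⊕ 0b00110011 = 0b00100011.

C1 = 0b10001100, C2 = 0b00100011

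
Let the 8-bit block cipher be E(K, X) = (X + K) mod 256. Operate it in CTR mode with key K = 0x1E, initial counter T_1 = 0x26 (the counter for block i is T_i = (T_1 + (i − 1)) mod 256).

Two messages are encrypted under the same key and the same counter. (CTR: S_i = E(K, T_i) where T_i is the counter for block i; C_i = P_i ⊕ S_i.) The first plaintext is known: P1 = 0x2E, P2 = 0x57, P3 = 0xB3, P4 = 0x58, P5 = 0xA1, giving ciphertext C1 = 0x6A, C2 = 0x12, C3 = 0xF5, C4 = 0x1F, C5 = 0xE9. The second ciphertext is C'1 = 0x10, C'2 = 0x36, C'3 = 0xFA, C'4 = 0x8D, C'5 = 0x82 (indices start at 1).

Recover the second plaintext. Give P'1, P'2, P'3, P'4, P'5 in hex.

P'1 = 0x54, P'2 = 0x73, P'3 = 0xBC, P'4 = 0xCA, P'5 = 0xCA

In CTR with a reused counter, both messages share the same keystream S_i, so C_i ⊕ C'_i = P_i ⊕ P'_i and thus P'_i = P_i ⊕ C_i ⊕ C'_i.
P'1: 0x2E ⊕ 0x6A ⊕ 0x10 = 0x54.
P'2: 0x57 ⊕ 0x12 ⊕ 0x36 = 0x73.
P'3: 0xB3 ⊕ 0xF5 ⊕ 0xFA = 0xBC.
P'4: 0x58 ⊕ 0x1F ⊕ 0x8D = 0xCA.
P'5: 0xA1 ⊕ 0xE9 ⊕ 0x82 = 0xCA.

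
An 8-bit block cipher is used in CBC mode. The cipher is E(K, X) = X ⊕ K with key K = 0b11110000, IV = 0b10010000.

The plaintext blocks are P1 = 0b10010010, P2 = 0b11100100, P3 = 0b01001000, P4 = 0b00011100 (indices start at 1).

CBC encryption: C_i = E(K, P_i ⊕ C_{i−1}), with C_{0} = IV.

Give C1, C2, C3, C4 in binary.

C1: P1 ⊕ 0b10010000 = 0b00000010; E(K, 0b00000010) = 0b11110010.
C2: P2 ⊕ 0b11110010 = 0b00010110; E(K, 0b00010110) = 0b11100110.
C3: P3 ⊕ 0b11100110 = 0b10101110; E(K, 0b10101110) = 0b01011110.
C4: P4 ⊕ 0b01011110 = 0b01000010; E(K, 0b01000010) = 0b10110010.

C1 = 0b11110010, C2 = 0b11100110, C3 = 0b01011110, C4 = 0b10110010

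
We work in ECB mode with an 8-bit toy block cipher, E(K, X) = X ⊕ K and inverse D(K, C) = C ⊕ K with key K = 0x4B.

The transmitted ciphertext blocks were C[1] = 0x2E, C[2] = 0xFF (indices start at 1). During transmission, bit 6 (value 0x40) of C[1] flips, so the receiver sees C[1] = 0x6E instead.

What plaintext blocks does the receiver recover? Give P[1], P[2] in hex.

ECB decryption: P_i = D(K, C_i).
Only C[1] changed, to 0x6E. In ECB, a change in C_i affects only P_i. Decrypting the received ciphertext:
P[1]: D(K, 0x6E) = 0x25.
P[2]: D(K, 0xFF) = 0xB4.
Blocks that differ from the original plaintext: P[1].

P[1] = 0x25, P[2] = 0xB4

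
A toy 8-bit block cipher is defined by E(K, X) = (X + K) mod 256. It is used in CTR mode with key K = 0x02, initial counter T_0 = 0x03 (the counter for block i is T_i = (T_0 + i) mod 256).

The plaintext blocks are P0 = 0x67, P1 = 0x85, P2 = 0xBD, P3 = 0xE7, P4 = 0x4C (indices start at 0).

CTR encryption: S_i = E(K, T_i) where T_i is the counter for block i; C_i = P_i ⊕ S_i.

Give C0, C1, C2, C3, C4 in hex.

C0 = 0x62, C1 = 0x83, C2 = 0xBA, C3 = 0xEF, C4 = 0x45

C0: T = 0x03, S = E(K, T) = 0x05; 0x67 ⊕ 0x05 = 0x62.
C1: T = 0x04, S = E(K, T) = 0x06; 0x85 ⊕ 0x06 = 0x83.
C2: T = 0x05, S = E(K, T) = 0x07; 0xBD ⊕ 0x07 = 0xBA.
C3: T = 0x06, S = E(K, T) = 0x08; 0xE7 ⊕ 0x08 = 0xEF.
C4: T = 0x07, S = E(K, T) = 0x09; 0x4C ⊕ 0x09 = 0x45.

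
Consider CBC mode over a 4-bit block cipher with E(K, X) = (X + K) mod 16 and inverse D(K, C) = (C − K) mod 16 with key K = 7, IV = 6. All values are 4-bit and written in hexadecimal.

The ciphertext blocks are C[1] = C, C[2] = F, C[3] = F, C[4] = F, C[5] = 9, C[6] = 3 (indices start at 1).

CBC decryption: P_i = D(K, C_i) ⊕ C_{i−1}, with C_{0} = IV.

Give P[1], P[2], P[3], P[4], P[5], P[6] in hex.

P[1]: D(K, C) = 5; 5 ⊕ 6 = 3.
P[2]: D(K, F) = 8; 8 ⊕ C = 4.
P[3]: D(K, F) = 8; 8 ⊕ F = 7.
P[4]: D(K, F) = 8; 8 ⊕ F = 7.
P[5]: D(K, 9) = 2; 2 ⊕ F = D.
P[6]: D(K, 3) = C; C ⊕ 9 = 5.

P[1] = 3, P[2] = 4, P[3] = 7, P[4] = 7, P[5] = D, P[6] = 5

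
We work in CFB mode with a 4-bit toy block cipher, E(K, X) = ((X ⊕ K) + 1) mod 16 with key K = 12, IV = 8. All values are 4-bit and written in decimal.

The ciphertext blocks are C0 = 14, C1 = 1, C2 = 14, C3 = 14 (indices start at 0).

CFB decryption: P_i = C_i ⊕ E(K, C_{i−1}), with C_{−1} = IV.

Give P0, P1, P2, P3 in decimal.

P0 = 11, P1 = 2, P2 = 0, P3 = 13

P0: E(K, 8) = 5; 14 ⊕ 5 = 11.
P1: E(K, 14) = 3; 1 ⊕ 3 = 2.
P2: E(K, 1) = 14; 14 ⊕ 14 = 0.
P3: E(K, 14) = 3; 14 ⊕ 3 = 13.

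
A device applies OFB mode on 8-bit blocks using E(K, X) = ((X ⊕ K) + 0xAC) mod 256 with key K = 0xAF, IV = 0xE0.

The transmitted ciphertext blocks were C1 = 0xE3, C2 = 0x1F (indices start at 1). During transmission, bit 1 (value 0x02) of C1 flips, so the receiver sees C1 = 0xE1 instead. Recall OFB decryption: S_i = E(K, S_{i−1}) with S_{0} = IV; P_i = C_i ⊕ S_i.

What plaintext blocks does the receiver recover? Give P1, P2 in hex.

Only C1 changed, to 0xE1. In OFB, a change in C_i flips the same bit in P_i only; the keystream is unaffected. Decrypting the received ciphertext:
P1: S = E(K, 0xE0) = 0xFB; 0xE1 ⊕ 0xFB = 0x1A.
P2: S = E(K, 0xFB) = 0x00; 0x1F ⊕ 0x00 = 0x1F.
Blocks that differ from the original plaintext: P1.

P1 = 0x1A, P2 = 0x1F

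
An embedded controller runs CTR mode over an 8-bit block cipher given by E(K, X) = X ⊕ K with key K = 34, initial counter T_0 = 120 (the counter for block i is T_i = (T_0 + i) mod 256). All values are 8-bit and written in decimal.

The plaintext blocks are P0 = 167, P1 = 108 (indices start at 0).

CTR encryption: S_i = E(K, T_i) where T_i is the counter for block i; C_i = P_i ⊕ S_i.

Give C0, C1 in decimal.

C0 = 253, C1 = 55

C0: T = 120, S = E(K, T) = 90; 167 ⊕ 90 = 253.
C1: T = 121, S = E(K, T) = 91; 108 ⊕ 91 = 55.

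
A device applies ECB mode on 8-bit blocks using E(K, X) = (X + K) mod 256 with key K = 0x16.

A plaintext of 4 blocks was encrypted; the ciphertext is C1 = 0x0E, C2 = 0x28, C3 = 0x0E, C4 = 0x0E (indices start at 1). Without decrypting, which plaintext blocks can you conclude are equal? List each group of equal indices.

P1 = P3 = P4

ECB encrypts each block independently with the same key, so equal ciphertext blocks imply equal plaintext blocks.
C1 = C3 = C4 = 0x0E, so P1 = P3 = P4.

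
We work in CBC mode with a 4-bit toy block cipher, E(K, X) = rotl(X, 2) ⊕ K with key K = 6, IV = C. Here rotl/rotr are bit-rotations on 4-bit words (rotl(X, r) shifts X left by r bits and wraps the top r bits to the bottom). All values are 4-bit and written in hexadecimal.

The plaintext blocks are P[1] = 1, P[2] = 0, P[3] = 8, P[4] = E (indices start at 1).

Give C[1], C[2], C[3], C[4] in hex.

C[1] = 1, C[2] = 2, C[3] = C, C[4] = E

CBC encryption: C_i = E(K, P_i ⊕ C_{i−1}), with C_{0} = IV.
C[1]: P[1] ⊕ C = D; E(K, D) = 1.
C[2]: P[2] ⊕ 1 = 1; E(K, 1) = 2.
C[3]: P[3] ⊕ 2 = A; E(K, A) = C.
C[4]: P[4] ⊕ C = 2; E(K, 2) = E.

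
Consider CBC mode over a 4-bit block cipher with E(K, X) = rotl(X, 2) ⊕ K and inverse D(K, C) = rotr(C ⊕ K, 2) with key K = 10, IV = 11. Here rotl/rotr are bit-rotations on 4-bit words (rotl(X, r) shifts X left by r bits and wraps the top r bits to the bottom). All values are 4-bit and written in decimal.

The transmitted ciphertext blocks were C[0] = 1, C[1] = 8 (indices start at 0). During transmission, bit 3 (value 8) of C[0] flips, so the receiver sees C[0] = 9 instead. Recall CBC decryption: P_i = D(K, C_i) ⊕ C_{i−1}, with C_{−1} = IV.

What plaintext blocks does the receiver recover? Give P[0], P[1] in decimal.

P[0] = 7, P[1] = 1

Only C[0] changed, to 9. In CBC, a change in C_i garbles P_i and flips the same bit in P_{i+1}. Decrypting the received ciphertext:
P[0]: D(K, 9) = 12; 12 ⊕ 11 = 7.
P[1]: D(K, 8) = 8; 8 ⊕ 9 = 1.
Blocks that differ from the original plaintext: P[0], P[1].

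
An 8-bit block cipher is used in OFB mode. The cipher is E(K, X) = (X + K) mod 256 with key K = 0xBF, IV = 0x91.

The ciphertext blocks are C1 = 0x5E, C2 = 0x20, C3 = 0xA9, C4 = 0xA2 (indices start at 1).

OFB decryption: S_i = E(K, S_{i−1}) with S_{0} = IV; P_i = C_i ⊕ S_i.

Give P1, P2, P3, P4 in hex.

P1 = 0x0E, P2 = 0x2F, P3 = 0x67, P4 = 0x2F

P1: S = E(K, 0x91) = 0x50; 0x5E ⊕ 0x50 = 0x0E.
P2: S = E(K, 0x50) = 0x0F; 0x20 ⊕ 0x0F = 0x2F.
P3: S = E(K, 0x0F) = 0xCE; 0xA9 ⊕ 0xCE = 0x67.
P4: S = E(K, 0xCE) = 0x8D; 0xA2 ⊕ 0x8D = 0x2F.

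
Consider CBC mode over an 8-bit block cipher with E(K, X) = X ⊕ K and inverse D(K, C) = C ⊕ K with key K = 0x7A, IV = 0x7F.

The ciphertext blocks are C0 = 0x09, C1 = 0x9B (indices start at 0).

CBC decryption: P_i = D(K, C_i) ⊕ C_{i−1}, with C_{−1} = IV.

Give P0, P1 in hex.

P0 = 0x0C, P1 = 0xE8

P0: D(K, 0x09) = 0x73; 0x73 ⊕ 0x7F = 0x0C.
P1: D(K, 0x9B) = 0xE1; 0xE1 ⊕ 0x09 = 0xE8.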